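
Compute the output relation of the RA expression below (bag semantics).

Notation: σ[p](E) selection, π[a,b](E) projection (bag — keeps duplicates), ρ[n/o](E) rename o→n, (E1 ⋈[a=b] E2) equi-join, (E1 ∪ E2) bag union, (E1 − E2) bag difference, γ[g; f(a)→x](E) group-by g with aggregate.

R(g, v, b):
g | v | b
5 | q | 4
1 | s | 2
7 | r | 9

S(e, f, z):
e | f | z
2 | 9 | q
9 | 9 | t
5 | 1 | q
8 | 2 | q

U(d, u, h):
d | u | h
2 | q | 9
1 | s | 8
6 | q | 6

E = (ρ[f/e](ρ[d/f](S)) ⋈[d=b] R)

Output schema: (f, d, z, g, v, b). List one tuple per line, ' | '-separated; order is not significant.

Stepwise |·|:
  S → 4
  ρ[d/f](S) → 4
  ρ[f/e](ρ[d/f](S)) → 4
  R → 3
  (ρ[f/e](ρ[d/f](S)) ⋈[d=b] R) → 3

== RESULT ==
f | d | z | g | v | b
2 | 9 | q | 7 | r | 9
8 | 2 | q | 1 | s | 2
9 | 9 | t | 7 | r | 9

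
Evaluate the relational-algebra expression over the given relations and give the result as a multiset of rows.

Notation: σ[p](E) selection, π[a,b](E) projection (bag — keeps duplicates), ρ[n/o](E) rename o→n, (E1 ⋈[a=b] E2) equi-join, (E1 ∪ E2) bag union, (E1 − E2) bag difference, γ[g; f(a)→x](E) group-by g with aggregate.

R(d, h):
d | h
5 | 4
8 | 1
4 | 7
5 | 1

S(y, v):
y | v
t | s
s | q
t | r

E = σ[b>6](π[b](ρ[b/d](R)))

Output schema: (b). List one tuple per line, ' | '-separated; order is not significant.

Subexpression sizes:
  R → 4
  ρ[b/d](R) → 4
  π[b](ρ[b/d](R)) → 4
  σ[b>6](π[b](ρ[b/d](R))) → 1

== RESULT ==
b
8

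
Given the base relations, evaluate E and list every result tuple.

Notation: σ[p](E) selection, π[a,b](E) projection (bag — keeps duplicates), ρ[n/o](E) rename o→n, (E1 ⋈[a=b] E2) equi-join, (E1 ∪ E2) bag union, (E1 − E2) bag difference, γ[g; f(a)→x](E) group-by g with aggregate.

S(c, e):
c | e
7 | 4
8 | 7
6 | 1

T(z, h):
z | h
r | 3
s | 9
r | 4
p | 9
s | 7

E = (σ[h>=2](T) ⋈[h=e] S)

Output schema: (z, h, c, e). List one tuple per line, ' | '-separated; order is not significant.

Subexpression sizes:
  T → 5
  σ[h>=2](T) → 5
  S → 3
  (σ[h>=2](T) ⋈[h=e] S) → 2

== RESULT ==
z | h | c | e
r | 4 | 7 | 4
s | 7 | 8 | 7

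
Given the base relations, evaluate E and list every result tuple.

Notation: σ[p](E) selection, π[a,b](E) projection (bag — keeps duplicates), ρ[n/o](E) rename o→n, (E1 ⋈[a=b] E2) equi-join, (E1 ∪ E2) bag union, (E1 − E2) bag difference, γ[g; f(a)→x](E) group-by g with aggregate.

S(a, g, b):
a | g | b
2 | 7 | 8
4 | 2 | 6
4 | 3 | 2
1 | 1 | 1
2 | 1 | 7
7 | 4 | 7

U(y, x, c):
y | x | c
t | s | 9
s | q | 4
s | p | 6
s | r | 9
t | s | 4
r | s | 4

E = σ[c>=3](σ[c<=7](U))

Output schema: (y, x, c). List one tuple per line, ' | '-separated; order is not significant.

Stepwise |·|:
  U → 6
  σ[c<=7](U) → 4
  σ[c>=3](σ[c<=7](U)) → 4

== RESULT ==
y | x | c
r | s | 4
s | p | 6
s | q | 4
t | s | 4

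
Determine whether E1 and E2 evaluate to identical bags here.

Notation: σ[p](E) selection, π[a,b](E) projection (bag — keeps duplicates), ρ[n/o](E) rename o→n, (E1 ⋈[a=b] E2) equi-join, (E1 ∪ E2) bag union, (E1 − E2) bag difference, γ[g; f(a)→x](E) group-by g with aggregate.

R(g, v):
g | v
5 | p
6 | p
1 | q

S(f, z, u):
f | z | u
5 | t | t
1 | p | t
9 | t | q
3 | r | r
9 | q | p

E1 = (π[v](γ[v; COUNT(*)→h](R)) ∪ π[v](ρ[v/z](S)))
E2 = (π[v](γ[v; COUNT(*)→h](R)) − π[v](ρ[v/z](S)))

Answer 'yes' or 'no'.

E1 subexpression sizes:
  R → 3
  γ[v; COUNT(*)→h](R) → 2
  π[v](γ[v; COUNT(*)→h](R)) → 2
  S → 5
  ρ[v/z](S) → 5
  π[v](ρ[v/z](S)) → 5
  (π[v](γ[v; COUNT(*)→h](R)) ∪ π[v](ρ[v/z](S))) → 7
E2 subexpression sizes:
  R → 3
  γ[v; COUNT(*)→h](R) → 2
  π[v](γ[v; COUNT(*)→h](R)) → 2
  S → 5
  ρ[v/z](S) → 5
  π[v](ρ[v/z](S)) → 5
  (π[v](γ[v; COUNT(*)→h](R)) − π[v](ρ[v/z](S))) → 0

E1 result:
v
p
p
q
q
r
t
t
E2 result:
v
(0 rows)
Witness: ('t',) appears 2× in E1 but 0× in E2.

no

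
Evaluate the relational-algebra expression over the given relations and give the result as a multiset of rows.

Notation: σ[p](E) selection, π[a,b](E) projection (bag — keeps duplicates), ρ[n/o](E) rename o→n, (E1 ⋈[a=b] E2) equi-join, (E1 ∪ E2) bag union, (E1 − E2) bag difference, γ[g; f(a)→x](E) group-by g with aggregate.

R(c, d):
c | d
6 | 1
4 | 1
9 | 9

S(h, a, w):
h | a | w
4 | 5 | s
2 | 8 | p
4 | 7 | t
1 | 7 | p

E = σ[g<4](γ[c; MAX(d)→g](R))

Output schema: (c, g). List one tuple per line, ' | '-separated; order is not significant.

Row counts bottom-up:
  R → 3
  γ[c; MAX(d)→g](R) → 3
  σ[g<4](γ[c; MAX(d)→g](R)) → 2

== RESULT ==
c | g
4 | 1
6 | 1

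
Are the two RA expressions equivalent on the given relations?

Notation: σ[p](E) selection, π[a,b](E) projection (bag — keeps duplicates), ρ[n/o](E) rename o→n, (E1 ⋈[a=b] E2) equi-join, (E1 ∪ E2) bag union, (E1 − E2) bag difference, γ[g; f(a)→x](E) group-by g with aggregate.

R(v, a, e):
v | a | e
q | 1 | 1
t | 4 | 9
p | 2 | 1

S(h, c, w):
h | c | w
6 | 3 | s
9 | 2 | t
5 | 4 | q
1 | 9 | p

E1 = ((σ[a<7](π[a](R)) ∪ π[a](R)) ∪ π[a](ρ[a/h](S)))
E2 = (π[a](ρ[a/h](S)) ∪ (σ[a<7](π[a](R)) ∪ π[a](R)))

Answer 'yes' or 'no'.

E1 stepwise |·|:
  R → 3
  π[a](R) → 3
  σ[a<7](π[a](R)) → 3
  R → 3
  π[a](R) → 3
  (σ[a<7](π[a](R)) ∪ π[a](R)) → 6
  S → 4
  ρ[a/h](S) → 4
  π[a](ρ[a/h](S)) → 4
  ((σ[a<7](π[a](R)) ∪ π[a](R)) ∪ π[a](ρ[a/h](S))) → 10
E2 stepwise |·|:
  S → 4
  ρ[a/h](S) → 4
  π[a](ρ[a/h](S)) → 4
  R → 3
  π[a](R) → 3
  σ[a<7](π[a](R)) → 3
  R → 3
  π[a](R) → 3
  (σ[a<7](π[a](R)) ∪ π[a](R)) → 6
  (π[a](ρ[a/h](S)) ∪ (σ[a<7](π[a](R)) ∪ π[a](R))) → 10

E1 and E2 produce the same multiset:
a
1
1
1
2
2
4
4
5
6
9

yes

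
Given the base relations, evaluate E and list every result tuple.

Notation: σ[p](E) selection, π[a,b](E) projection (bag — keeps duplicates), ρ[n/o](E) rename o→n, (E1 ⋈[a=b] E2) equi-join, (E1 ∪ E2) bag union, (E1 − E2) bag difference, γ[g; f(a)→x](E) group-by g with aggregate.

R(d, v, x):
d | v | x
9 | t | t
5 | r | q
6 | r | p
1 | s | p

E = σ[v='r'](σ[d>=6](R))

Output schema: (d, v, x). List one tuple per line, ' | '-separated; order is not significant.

Subexpression sizes:
  R → 4
  σ[d>=6](R) → 2
  σ[v='r'](σ[d>=6](R)) → 1

== RESULT ==
d | v | x
6 | r | p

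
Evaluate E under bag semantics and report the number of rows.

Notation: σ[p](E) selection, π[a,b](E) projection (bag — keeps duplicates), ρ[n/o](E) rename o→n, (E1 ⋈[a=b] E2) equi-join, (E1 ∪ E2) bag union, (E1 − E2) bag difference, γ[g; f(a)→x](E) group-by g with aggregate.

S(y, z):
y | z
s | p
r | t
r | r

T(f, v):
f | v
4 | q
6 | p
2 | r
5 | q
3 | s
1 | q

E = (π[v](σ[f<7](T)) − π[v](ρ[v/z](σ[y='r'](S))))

Subexpression sizes:
  T → 6
  σ[f<7](T) → 6
  π[v](σ[f<7](T)) → 6
  S → 3
  σ[y='r'](S) → 2
  ρ[v/z](σ[y='r'](S)) → 2
  π[v](ρ[v/z](σ[y='r'](S))) → 2
  (π[v](σ[f<7](T)) − π[v](ρ[v/z](σ[y='r'](S)))) → 5

|E| = 5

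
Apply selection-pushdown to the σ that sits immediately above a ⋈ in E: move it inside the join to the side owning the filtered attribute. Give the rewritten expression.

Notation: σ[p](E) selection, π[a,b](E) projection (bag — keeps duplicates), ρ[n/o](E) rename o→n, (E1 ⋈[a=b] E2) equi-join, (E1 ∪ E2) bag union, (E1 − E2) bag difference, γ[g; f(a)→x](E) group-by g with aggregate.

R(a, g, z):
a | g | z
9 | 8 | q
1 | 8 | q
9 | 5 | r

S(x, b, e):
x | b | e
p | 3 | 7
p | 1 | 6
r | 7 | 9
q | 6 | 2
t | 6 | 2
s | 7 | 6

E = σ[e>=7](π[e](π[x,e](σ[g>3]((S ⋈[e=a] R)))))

σ filters on g, owned by the right side.
E' = σ[e>=7](π[e](π[x,e]((S ⋈[e=a] σ[g>3](R)))))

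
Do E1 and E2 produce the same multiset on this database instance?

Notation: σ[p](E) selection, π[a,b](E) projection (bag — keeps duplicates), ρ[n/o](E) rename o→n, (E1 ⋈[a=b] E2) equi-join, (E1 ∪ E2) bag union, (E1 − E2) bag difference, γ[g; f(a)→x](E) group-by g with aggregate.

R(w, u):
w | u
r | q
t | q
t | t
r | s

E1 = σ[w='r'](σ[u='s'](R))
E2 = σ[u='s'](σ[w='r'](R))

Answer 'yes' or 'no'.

E1 per-node cardinality:
  R → 4
  σ[u='s'](R) → 1
  σ[w='r'](σ[u='s'](R)) → 1
E2 per-node cardinality:
  R → 4
  σ[w='r'](R) → 2
  σ[u='s'](σ[w='r'](R)) → 1

E1 and E2 produce the same multiset:
w | u
r | s

yes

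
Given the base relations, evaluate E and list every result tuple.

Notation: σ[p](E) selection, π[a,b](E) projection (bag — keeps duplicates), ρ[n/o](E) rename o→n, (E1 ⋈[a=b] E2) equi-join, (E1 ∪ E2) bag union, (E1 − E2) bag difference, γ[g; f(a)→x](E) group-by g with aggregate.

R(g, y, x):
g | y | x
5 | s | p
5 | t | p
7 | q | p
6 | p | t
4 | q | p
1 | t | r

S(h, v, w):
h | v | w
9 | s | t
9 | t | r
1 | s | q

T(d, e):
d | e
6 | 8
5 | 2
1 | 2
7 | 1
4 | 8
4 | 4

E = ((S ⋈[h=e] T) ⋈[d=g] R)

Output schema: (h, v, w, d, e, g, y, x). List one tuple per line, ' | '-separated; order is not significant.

Subexpression sizes:
  S → 3
  T → 6
  (S ⋈[h=e] T) → 1
  R → 6
  ((S ⋈[h=e] T) ⋈[d=g] R) → 1

== RESULT ==
h | v | w | d | e | g | y | x
1 | s | q | 7 | 1 | 7 | q | p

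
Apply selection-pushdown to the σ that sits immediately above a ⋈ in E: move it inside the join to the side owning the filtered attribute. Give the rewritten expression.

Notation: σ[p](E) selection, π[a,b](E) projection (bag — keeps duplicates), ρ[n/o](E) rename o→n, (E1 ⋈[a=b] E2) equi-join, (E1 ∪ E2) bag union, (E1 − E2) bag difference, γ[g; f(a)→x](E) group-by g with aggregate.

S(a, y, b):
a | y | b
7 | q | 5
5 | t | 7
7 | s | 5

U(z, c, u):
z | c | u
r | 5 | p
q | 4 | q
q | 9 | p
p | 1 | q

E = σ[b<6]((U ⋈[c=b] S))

σ filters on b, owned by the right side.
E' = (U ⋈[c=b] σ[b<6](S))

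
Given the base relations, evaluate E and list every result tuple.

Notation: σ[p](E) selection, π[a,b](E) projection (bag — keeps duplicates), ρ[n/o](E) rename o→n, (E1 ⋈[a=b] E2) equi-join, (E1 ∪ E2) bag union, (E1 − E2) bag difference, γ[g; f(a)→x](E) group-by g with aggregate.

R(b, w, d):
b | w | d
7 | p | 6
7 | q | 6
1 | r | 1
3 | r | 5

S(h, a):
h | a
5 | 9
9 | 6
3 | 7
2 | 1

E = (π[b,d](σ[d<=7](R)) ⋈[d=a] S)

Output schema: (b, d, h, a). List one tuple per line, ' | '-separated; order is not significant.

Per-node cardinality:
  R → 4
  σ[d<=7](R) → 4
  π[b,d](σ[d<=7](R)) → 4
  S → 4
  (π[b,d](σ[d<=7](R)) ⋈[d=a] S) → 3

== RESULT ==
b | d | h | a
1 | 1 | 2 | 1
7 | 6 | 9 | 6
7 | 6 | 9 | 6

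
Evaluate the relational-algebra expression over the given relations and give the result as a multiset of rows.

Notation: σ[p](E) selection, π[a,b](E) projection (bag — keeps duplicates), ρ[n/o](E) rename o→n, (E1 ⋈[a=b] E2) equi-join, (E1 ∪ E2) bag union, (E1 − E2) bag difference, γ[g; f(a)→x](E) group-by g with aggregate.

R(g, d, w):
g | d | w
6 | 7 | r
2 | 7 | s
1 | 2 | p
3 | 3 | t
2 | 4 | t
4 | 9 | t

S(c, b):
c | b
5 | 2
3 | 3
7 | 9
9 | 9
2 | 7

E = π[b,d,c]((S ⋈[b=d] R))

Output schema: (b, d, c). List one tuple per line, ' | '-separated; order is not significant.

Row counts bottom-up:
  S → 5
  R → 6
  (S ⋈[b=d] R) → 6
  π[b,d,c]((S ⋈[b=d] R)) → 6

== RESULT ==
b | d | c
2 | 2 | 5
3 | 3 | 3
7 | 7 | 2
7 | 7 | 2
9 | 9 | 7
9 | 9 | 9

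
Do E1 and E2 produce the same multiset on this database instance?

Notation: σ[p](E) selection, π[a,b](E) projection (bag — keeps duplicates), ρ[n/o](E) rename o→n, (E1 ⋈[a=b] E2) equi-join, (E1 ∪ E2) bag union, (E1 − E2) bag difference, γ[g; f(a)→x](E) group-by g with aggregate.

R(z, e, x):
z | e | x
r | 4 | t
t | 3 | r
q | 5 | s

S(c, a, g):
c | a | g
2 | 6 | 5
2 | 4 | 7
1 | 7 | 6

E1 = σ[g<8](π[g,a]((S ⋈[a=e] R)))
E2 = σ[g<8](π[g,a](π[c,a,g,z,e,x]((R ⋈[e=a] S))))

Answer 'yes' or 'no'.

E1 subexpression sizes:
  S → 3
  R → 3
  (S ⋈[a=e] R) → 1
  π[g,a]((S ⋈[a=e] R)) → 1
  σ[g<8](π[g,a]((S ⋈[a=e] R))) → 1
E2 subexpression sizes:
  R → 3
  S → 3
  (R ⋈[e=a] S) → 1
  π[c,a,g,z,e,x]((R ⋈[e=a] S)) → 1
  π[g,a](π[c,a,g,z,e,x]((R ⋈[e=a] S))) → 1
  σ[g<8](π[g,a](π[c,a,g,z,e,x]((R ⋈[e=a] S)))) → 1

E1 and E2 produce the same multiset:
g | a
7 | 4

yes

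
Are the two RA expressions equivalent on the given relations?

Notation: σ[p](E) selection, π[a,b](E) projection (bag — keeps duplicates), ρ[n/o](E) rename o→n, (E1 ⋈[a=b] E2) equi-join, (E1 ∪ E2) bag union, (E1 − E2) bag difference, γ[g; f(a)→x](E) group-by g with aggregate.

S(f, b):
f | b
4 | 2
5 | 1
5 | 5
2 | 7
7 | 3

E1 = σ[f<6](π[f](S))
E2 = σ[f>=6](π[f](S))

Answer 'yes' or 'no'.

E1 per-node cardinality:
  S → 5
  π[f](S) → 5
  σ[f<6](π[f](S)) → 4
E2 per-node cardinality:
  S → 5
  π[f](S) → 5
  σ[f>=6](π[f](S)) → 1

E1 result:
f
2
4
5
5
E2 result:
f
7
Witness: (7,) appears 0× in E1 but 1× in E2.

no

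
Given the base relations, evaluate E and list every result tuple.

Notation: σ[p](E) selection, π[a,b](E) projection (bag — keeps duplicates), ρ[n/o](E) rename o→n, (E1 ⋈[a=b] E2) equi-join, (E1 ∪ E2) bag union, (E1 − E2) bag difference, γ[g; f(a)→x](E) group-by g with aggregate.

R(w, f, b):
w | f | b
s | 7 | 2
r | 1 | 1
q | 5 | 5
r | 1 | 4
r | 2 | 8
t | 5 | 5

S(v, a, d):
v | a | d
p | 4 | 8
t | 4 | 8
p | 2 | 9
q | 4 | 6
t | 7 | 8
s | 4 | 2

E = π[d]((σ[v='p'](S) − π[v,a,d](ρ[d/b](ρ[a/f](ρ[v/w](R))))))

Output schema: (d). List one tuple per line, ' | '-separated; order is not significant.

Subexpression sizes:
  S → 6
  σ[v='p'](S) → 2
  R → 6
  ρ[v/w](R) → 6
  ρ[a/f](ρ[v/w](R)) → 6
  ρ[d/b](ρ[a/f](ρ[v/w](R))) → 6
  π[v,a,d](ρ[d/b](ρ[a/f](ρ[v/w](R)))) → 6
  (σ[v='p'](S) − π[v,a,d](ρ[d/b](ρ[a/f](ρ[v/w](R))))) → 2
  π[d]((σ[v='p'](S) − π[v,a,d](ρ[d/b](ρ[a/f](ρ[v/w](R)))))) → 2

== RESULT ==
d
8
9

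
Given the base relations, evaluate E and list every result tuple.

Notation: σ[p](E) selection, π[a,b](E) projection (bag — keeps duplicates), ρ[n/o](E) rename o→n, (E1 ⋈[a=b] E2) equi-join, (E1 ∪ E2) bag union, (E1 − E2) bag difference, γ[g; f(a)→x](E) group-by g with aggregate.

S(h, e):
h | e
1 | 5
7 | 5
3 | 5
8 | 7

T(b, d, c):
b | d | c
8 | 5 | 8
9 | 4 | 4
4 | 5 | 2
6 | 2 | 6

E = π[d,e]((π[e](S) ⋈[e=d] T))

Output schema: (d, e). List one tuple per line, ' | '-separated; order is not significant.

Stepwise |·|:
  S → 4
  π[e](S) → 4
  T → 4
  (π[e](S) ⋈[e=d] T) → 6
  π[d,e]((π[e](S) ⋈[e=d] T)) → 6

== RESULT ==
d | e
5 | 5
5 | 5
5 | 5
5 | 5
5 | 5
5 | 5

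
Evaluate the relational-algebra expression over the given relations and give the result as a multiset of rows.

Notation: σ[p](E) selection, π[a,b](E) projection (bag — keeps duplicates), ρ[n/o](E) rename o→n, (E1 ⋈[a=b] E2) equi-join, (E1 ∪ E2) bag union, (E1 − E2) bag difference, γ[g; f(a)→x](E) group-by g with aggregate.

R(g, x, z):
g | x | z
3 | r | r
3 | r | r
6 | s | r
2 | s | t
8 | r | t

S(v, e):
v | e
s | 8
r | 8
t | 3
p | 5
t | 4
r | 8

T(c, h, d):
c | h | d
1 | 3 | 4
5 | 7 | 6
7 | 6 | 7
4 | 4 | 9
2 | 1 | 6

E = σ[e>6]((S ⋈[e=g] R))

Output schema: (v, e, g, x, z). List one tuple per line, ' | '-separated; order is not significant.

Per-node cardinality:
  S → 6
  R → 5
  (S ⋈[e=g] R) → 5
  σ[e>6]((S ⋈[e=g] R)) → 3

== RESULT ==
v | e | g | x | z
r | 8 | 8 | r | t
r | 8 | 8 | r | t
s | 8 | 8 | r | t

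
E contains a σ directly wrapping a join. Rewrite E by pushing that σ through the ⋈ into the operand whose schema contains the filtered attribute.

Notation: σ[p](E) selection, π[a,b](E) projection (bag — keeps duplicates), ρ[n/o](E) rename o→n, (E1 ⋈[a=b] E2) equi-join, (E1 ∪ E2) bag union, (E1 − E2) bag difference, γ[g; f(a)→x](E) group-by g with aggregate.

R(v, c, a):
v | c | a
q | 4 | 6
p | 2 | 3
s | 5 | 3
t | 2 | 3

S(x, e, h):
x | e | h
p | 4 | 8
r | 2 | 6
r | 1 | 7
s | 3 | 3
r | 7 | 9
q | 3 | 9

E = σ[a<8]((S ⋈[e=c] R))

σ filters on a, owned by the right side.
E' = (S ⋈[e=c] σ[a<8](R))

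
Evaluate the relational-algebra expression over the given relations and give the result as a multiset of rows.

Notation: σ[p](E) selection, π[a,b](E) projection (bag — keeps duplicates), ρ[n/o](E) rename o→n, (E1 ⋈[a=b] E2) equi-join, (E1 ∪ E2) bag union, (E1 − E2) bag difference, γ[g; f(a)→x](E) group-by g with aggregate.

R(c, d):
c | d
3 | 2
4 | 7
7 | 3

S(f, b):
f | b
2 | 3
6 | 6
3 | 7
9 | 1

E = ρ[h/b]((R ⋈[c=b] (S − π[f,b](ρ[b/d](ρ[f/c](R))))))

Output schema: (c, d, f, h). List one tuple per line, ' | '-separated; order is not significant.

Stepwise |·|:
  R → 3
  S → 4
  R → 3
  ρ[f/c](R) → 3
  ρ[b/d](ρ[f/c](R)) → 3
  π[f,b](ρ[b/d](ρ[f/c](R))) → 3
  (S − π[f,b](ρ[b/d](ρ[f/c](R)))) → 4
  (R ⋈[c=b] (S − π[f,b](ρ[b/d](ρ[f/c](R))))) → 2
  ρ[h/b]((R ⋈[c=b] (S − π[f,b](ρ[b/d](ρ[f/c](R)))))) → 2

== RESULT ==
c | d | f | h
3 | 2 | 2 | 3
7 | 3 | 3 | 7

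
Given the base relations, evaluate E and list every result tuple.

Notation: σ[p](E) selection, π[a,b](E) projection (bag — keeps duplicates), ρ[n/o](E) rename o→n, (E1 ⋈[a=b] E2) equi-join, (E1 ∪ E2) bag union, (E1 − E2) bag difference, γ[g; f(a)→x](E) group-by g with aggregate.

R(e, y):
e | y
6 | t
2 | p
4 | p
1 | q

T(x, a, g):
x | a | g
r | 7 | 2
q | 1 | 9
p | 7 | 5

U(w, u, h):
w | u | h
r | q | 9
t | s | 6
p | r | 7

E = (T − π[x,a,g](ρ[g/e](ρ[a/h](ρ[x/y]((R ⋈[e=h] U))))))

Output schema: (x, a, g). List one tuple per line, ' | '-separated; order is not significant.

Stepwise |·|:
  T → 3
  R → 4
  U → 3
  (R ⋈[e=h] U) → 1
  ρ[x/y]((R ⋈[e=h] U)) → 1
  ρ[a/h](ρ[x/y]((R ⋈[e=h] U))) → 1
  ρ[g/e](ρ[a/h](ρ[x/y]((R ⋈[e=h] U)))) → 1
  π[x,a,g](ρ[g/e](ρ[a/h](ρ[x/y]((R ⋈[e=h] U))))) → 1
  (T − π[x,a,g](ρ[g/e](ρ[a/h](ρ[x/y]((R ⋈[e=h] U)))))) → 3

== RESULT ==
x | a | g
p | 7 | 5
q | 1 | 9
r | 7 | 2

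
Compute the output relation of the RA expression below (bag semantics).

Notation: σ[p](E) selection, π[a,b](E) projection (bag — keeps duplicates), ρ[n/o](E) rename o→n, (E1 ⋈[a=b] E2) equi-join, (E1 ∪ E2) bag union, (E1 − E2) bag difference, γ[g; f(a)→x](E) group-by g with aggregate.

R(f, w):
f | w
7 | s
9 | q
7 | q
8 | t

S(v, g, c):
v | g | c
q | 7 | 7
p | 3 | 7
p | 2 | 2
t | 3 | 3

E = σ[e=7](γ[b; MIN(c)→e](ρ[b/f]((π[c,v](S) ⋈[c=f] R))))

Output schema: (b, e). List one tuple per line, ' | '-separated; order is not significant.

Subexpression sizes:
  S → 4
  π[c,v](S) → 4
  R → 4
  (π[c,v](S) ⋈[c=f] R) → 4
  ρ[b/f]((π[c,v](S) ⋈[c=f] R)) → 4
  γ[b; MIN(c)→e](ρ[b/f]((π[c,v](S) ⋈[c=f] R))) → 1
  σ[e=7](γ[b; MIN(c)→e](ρ[b/f]((π[c,v](S) ⋈[c=f] R)))) → 1

== RESULT ==
b | e
7 | 7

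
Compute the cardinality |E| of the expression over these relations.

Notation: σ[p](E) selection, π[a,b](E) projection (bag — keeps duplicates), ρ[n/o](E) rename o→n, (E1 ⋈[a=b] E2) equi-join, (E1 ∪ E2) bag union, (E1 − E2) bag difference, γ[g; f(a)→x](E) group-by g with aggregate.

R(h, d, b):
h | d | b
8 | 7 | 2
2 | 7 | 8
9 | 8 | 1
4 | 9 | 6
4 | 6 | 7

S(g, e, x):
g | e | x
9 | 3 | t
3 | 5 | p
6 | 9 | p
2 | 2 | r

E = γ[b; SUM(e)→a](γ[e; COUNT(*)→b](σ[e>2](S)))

Subexpression sizes:
  S → 4
  σ[e>2](S) → 3
  γ[e; COUNT(*)→b](σ[e>2](S)) → 3
  γ[b; SUM(e)→a](γ[e; COUNT(*)→b](σ[e>2](S))) → 1

|E| = 1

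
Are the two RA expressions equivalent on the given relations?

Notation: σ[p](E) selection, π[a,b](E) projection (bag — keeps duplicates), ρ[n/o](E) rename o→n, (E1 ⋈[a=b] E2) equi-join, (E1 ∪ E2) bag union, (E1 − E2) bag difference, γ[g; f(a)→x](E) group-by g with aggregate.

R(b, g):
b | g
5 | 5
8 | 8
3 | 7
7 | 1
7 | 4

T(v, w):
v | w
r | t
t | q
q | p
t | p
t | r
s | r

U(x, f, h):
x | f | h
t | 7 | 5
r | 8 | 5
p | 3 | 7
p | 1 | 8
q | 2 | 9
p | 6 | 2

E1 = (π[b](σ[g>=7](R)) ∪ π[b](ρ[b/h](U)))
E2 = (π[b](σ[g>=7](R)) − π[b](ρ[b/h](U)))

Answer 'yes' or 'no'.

E1 row counts bottom-up:
  R → 5
  σ[g>=7](R) → 2
  π[b](σ[g>=7](R)) → 2
  U → 6
  ρ[b/h](U) → 6
  π[b](ρ[b/h](U)) → 6
  (π[b](σ[g>=7](R)) ∪ π[b](ρ[b/h](U))) → 8
E2 row counts bottom-up:
  R → 5
  σ[g>=7](R) → 2
  π[b](σ[g>=7](R)) → 2
  U → 6
  ρ[b/h](U) → 6
  π[b](ρ[b/h](U)) → 6
  (π[b](σ[g>=7](R)) − π[b](ρ[b/h](U))) → 1

E1 result:
b
2
3
5
5
7
8
8
9
E2 result:
b
3
Witness: (7,) appears 1× in E1 but 0× in E2.

no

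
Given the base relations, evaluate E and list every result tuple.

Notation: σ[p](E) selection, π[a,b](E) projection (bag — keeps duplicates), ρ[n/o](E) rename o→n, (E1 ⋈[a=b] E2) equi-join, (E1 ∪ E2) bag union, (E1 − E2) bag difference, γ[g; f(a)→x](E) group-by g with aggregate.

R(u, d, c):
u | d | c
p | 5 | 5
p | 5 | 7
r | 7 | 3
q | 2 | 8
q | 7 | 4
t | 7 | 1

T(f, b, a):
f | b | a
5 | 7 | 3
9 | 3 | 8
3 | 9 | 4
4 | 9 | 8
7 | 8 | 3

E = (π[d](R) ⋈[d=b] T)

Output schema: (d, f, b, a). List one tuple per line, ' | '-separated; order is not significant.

Row counts bottom-up:
  R → 6
  π[d](R) → 6
  T → 5
  (π[d](R) ⋈[d=b] T) → 3

== RESULT ==
d | f | b | a
7 | 5 | 7 | 3
7 | 5 | 7 | 3
7 | 5 | 7 | 3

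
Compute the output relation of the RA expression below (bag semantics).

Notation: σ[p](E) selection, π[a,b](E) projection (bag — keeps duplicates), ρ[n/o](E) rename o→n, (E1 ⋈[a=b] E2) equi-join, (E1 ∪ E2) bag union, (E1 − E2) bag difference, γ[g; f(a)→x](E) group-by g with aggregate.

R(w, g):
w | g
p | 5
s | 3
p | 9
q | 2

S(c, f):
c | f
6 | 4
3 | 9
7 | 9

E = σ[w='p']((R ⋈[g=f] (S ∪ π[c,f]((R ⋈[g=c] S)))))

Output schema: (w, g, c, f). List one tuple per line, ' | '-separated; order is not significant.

Subexpression sizes:
  R → 4
  S → 3
  R → 4
  S → 3
  (R ⋈[g=c] S) → 1
  π[c,f]((R ⋈[g=c] S)) → 1
  (S ∪ π[c,f]((R ⋈[g=c] S))) → 4
  (R ⋈[g=f] (S ∪ π[c,f]((R ⋈[g=c] S)))) → 3
  σ[w='p']((R ⋈[g=f] (S ∪ π[c,f]((R ⋈[g=c] S))))) → 3

== RESULT ==
w | g | c | f
p | 9 | 3 | 9
p | 9 | 3 | 9
p | 9 | 7 | 9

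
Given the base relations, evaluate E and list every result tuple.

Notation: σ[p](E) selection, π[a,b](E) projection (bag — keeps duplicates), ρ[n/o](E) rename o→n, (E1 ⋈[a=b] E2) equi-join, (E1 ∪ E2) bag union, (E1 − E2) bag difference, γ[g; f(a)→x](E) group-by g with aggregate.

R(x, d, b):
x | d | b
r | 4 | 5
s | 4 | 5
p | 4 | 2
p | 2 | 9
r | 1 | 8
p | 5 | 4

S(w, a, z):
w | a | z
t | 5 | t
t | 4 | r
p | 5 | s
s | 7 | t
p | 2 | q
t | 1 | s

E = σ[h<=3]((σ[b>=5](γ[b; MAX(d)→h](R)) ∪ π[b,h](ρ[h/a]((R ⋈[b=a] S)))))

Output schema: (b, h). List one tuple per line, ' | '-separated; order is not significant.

Stepwise |·|:
  R → 6
  γ[b; MAX(d)→h](R) → 5
  σ[b>=5](γ[b; MAX(d)→h](R)) → 3
  R → 6
  S → 6
  (R ⋈[b=a] S) → 6
  ρ[h/a]((R ⋈[b=a] S)) → 6
  π[b,h](ρ[h/a]((R ⋈[b=a] S))) → 6
  (σ[b>=5](γ[b; MAX(d)→h](R)) ∪ π[b,h](ρ[h/a]((R ⋈[b=a] S)))) → 9
  σ[h<=3]((σ[b>=5](γ[b; MAX(d)→h](R)) ∪ π[b,h](ρ[h/a]((R ⋈[b=a] S))))) → 3

== RESULT ==
b | h
2 | 2
8 | 1
9 | 2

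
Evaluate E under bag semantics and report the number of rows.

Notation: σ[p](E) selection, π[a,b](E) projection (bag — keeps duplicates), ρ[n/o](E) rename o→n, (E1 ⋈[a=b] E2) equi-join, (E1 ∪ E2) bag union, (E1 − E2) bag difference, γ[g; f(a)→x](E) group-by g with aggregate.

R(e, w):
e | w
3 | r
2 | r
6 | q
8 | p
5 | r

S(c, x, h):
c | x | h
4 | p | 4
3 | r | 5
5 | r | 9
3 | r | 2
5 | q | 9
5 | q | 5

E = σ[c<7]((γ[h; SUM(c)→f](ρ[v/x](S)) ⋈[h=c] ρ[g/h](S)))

Row counts bottom-up:
  S → 6
  ρ[v/x](S) → 6
  γ[h; SUM(c)→f](ρ[v/x](S)) → 4
  S → 6
  ρ[g/h](S) → 6
  (γ[h; SUM(c)→f](ρ[v/x](S)) ⋈[h=c] ρ[g/h](S)) → 4
  σ[c<7]((γ[h; SUM(c)→f](ρ[v/x](S)) ⋈[h=c] ρ[g/h](S))) → 4

|E| = 4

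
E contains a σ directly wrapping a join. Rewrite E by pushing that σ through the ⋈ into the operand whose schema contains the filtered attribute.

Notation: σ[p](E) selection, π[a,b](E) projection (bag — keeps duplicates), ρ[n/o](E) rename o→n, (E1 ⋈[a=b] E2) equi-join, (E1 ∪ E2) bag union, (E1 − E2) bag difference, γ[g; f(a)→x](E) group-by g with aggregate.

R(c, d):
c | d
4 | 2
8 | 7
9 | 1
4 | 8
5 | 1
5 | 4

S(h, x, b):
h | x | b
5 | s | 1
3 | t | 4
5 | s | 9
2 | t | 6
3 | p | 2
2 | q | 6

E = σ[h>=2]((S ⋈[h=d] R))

σ filters on h, owned by the left side.
E' = (σ[h>=2](S) ⋈[h=d] R)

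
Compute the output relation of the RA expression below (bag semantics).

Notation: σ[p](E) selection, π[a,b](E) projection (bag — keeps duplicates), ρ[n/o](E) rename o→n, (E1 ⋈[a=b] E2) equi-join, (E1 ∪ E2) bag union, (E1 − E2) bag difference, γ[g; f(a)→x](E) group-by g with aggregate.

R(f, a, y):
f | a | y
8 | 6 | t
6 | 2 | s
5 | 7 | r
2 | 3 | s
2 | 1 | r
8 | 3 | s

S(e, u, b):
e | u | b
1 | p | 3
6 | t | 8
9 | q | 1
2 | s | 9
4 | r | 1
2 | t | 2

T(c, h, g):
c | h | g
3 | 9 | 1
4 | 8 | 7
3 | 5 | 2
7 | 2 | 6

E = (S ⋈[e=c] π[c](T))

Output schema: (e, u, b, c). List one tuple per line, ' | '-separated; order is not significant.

Row counts bottom-up:
  S → 6
  T → 4
  π[c](T) → 4
  (S ⋈[e=c] π[c](T)) → 1

== RESULT ==
e | u | b | c
4 | r | 1 | 4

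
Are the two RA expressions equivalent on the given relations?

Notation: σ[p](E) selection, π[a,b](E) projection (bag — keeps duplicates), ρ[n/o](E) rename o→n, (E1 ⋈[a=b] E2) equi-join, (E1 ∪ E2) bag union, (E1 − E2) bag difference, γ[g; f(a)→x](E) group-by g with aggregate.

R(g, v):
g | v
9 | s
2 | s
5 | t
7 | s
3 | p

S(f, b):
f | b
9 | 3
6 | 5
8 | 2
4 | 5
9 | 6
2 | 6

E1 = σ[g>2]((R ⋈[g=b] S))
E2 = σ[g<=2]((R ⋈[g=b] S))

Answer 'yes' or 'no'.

E1 stepwise |·|:
  R → 5
  S → 6
  (R ⋈[g=b] S) → 4
  σ[g>2]((R ⋈[g=b] S)) → 3
E2 stepwise |·|:
  R → 5
  S → 6
  (R ⋈[g=b] S) → 4
  σ[g<=2]((R ⋈[g=b] S)) → 1

E1 result:
g | v | f | b
3 | p | 9 | 3
5 | t | 4 | 5
5 | t | 6 | 5
E2 result:
g | v | f | b
2 | s | 8 | 2
Witness: (5, 't', 6, 5) appears 1× in E1 but 0× in E2.

no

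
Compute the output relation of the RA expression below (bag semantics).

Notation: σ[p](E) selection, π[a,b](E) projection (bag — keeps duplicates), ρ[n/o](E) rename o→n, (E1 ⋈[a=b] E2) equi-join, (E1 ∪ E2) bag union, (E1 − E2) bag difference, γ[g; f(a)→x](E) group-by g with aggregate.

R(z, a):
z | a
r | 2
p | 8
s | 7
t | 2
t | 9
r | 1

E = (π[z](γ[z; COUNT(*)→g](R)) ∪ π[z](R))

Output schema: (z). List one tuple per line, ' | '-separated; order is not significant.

Per-node cardinality:
  R → 6
  γ[z; COUNT(*)→g](R) → 4
  π[z](γ[z; COUNT(*)→g](R)) → 4
  R → 6
  π[z](R) → 6
  (π[z](γ[z; COUNT(*)→g](R)) ∪ π[z](R)) → 10

== RESULT ==
z
p
p
r
r
r
s
s
t
t
t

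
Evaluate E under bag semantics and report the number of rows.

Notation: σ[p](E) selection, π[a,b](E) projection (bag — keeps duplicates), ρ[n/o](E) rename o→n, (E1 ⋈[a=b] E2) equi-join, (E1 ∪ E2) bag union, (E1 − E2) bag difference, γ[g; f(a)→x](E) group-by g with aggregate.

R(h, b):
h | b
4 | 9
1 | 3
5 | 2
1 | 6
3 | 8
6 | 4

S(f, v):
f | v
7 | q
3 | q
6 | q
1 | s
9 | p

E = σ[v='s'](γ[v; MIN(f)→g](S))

Stepwise |·|:
  S → 5
  γ[v; MIN(f)→g](S) → 3
  σ[v='s'](γ[v; MIN(f)→g](S)) → 1

|E| = 1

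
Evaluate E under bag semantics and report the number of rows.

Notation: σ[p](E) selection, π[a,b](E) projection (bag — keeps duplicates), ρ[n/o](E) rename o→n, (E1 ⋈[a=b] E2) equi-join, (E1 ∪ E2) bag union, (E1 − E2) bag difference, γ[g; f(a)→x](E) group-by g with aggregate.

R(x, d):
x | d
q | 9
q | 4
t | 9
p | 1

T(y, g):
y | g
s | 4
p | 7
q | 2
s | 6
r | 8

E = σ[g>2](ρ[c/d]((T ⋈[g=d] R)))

Subexpression sizes:
  T → 5
  R → 4
  (T ⋈[g=d] R) → 1
  ρ[c/d]((T ⋈[g=d] R)) → 1
  σ[g>2](ρ[c/d]((T ⋈[g=d] R))) → 1

|E| = 1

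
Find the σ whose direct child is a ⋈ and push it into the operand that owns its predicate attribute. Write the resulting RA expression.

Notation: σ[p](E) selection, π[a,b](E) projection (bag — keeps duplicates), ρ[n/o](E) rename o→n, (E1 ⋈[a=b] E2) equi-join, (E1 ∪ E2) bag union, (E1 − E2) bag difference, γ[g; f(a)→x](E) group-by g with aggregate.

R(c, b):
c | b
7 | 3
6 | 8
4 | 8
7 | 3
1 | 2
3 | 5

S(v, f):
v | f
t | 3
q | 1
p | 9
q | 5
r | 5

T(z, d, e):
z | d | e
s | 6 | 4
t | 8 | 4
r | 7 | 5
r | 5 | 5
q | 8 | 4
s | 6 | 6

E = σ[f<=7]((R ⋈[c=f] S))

σ filters on f, owned by the right side.
E' = (R ⋈[c=f] σ[f<=7](S))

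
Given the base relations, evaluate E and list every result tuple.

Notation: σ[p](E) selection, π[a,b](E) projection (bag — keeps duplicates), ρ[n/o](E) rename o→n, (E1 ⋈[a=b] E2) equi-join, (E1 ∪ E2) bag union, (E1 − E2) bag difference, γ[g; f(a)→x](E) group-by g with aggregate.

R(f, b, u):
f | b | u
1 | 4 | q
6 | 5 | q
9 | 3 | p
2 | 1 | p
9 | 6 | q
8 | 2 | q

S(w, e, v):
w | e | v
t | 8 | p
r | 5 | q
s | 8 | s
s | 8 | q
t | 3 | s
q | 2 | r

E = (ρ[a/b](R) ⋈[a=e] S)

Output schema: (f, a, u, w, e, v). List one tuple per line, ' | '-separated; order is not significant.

Stepwise |·|:
  R → 6
  ρ[a/b](R) → 6
  S → 6
  (ρ[a/b](R) ⋈[a=e] S) → 3

== RESULT ==
f | a | u | w | e | v
6 | 5 | q | r | 5 | q
8 | 2 | q | q | 2 | r
9 | 3 | p | t | 3 | s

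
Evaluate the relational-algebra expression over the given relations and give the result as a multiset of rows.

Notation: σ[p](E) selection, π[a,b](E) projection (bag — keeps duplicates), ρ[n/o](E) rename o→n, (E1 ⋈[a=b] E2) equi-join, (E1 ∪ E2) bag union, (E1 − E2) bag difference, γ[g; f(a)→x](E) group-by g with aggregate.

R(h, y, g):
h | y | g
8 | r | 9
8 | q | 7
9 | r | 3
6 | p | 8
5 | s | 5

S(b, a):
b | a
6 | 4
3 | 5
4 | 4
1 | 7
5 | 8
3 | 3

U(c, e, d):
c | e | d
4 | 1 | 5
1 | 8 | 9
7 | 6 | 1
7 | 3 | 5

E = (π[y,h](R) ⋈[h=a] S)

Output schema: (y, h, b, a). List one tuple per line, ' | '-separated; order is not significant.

Row counts bottom-up:
  R → 5
  π[y,h](R) → 5
  S → 6
  (π[y,h](R) ⋈[h=a] S) → 3

== RESULT ==
y | h | b | a
q | 8 | 5 | 8
r | 8 | 5 | 8
s | 5 | 3 | 5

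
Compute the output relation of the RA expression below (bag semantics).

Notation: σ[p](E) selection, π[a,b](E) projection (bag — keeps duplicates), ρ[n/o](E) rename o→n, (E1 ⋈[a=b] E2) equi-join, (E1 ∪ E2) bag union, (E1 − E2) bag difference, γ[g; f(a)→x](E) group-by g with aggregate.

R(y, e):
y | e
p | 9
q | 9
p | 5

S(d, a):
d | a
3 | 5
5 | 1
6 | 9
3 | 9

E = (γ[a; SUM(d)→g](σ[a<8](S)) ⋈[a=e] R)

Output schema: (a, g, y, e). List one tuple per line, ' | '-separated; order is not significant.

Row counts bottom-up:
  S → 4
  σ[a<8](S) → 2
  γ[a; SUM(d)→g](σ[a<8](S)) → 2
  R → 3
  (γ[a; SUM(d)→g](σ[a<8](S)) ⋈[a=e] R) → 1

== RESULT ==
a | g | y | e
5 | 3 | p | 5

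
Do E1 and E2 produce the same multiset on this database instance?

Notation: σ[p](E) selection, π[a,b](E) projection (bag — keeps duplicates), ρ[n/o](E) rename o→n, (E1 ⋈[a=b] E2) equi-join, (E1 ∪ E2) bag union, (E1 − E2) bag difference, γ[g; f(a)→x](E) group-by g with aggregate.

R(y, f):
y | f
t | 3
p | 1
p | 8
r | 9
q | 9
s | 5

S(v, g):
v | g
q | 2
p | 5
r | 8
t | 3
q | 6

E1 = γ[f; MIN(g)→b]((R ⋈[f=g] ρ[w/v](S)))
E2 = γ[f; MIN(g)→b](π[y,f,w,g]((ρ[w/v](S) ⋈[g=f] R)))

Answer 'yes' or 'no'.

E1 subexpression sizes:
  R → 6
  S → 5
  ρ[w/v](S) → 5
  (R ⋈[f=g] ρ[w/v](S)) → 3
  γ[f; MIN(g)→b]((R ⋈[f=g] ρ[w/v](S))) → 3
E2 subexpression sizes:
  S → 5
  ρ[w/v](S) → 5
  R → 6
  (ρ[w/v](S) ⋈[g=f] R) → 3
  π[y,f,w,g]((ρ[w/v](S) ⋈[g=f] R)) → 3
  γ[f; MIN(g)→b](π[y,f,w,g]((ρ[w/v](S) ⋈[g=f] R))) → 3

E1 and E2 produce the same multiset:
f | b
3 | 3
5 | 5
8 | 8

yes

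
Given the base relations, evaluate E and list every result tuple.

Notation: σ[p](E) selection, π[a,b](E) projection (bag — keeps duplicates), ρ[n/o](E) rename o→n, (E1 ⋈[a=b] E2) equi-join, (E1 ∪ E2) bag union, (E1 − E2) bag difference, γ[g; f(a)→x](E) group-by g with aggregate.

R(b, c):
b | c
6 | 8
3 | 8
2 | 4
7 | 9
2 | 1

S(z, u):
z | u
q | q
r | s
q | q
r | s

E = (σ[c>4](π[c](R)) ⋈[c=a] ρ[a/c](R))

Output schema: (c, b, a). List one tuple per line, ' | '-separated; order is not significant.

Stepwise |·|:
  R → 5
  π[c](R) → 5
  σ[c>4](π[c](R)) → 3
  R → 5
  ρ[a/c](R) → 5
  (σ[c>4](π[c](R)) ⋈[c=a] ρ[a/c](R)) → 5

== RESULT ==
c | b | a
8 | 3 | 8
8 | 3 | 8
8 | 6 | 8
8 | 6 | 8
9 | 7 | 9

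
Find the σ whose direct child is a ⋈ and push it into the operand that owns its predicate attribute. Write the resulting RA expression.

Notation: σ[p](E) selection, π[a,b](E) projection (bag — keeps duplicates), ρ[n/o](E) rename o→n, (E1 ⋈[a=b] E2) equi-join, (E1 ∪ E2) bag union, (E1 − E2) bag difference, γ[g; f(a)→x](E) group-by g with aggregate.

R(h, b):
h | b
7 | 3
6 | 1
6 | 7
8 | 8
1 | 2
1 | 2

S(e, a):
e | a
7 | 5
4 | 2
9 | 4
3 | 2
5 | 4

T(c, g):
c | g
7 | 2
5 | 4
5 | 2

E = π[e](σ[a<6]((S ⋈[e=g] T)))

σ filters on a, owned by the left side.
E' = π[e]((σ[a<6](S) ⋈[e=g] T))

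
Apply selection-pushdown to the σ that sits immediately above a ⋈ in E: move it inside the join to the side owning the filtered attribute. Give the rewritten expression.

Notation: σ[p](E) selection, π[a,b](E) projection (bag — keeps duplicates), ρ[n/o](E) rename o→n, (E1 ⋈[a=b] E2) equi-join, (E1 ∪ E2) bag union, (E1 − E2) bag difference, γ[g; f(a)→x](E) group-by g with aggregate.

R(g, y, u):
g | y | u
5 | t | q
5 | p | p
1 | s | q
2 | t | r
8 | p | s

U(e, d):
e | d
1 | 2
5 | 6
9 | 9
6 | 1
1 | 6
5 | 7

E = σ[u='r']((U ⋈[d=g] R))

σ filters on u, owned by the right side.
E' = (U ⋈[d=g] σ[u='r'](R))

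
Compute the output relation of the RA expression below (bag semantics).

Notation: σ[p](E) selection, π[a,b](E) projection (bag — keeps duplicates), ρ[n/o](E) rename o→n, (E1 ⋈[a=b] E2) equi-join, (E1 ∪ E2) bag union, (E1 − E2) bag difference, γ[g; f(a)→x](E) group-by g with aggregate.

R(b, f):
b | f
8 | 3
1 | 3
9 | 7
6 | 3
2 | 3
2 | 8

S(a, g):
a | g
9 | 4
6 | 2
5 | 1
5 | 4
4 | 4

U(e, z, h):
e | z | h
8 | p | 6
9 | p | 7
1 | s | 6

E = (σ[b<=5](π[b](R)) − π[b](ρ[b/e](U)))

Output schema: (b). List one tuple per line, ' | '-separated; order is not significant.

Per-node cardinality:
  R → 6
  π[b](R) → 6
  σ[b<=5](π[b](R)) → 3
  U → 3
  ρ[b/e](U) → 3
  π[b](ρ[b/e](U)) → 3
  (σ[b<=5](π[b](R)) − π[b](ρ[b/e](U))) → 2

== RESULT ==
b
2
2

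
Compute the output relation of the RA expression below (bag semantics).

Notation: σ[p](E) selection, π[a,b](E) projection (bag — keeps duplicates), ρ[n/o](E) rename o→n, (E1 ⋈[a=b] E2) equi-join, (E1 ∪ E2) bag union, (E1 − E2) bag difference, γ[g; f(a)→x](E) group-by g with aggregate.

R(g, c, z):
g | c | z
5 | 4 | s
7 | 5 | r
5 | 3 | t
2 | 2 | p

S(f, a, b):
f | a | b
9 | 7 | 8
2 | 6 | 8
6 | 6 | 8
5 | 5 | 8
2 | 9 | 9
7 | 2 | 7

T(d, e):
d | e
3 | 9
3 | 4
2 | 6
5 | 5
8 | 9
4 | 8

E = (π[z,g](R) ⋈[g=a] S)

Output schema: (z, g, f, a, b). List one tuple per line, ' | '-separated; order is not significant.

Subexpression sizes:
  R → 4
  π[z,g](R) → 4
  S → 6
  (π[z,g](R) ⋈[g=a] S) → 4

== RESULT ==
z | g | f | a | b
p | 2 | 7 | 2 | 7
r | 7 | 9 | 7 | 8
s | 5 | 5 | 5 | 8
t | 5 | 5 | 5 | 8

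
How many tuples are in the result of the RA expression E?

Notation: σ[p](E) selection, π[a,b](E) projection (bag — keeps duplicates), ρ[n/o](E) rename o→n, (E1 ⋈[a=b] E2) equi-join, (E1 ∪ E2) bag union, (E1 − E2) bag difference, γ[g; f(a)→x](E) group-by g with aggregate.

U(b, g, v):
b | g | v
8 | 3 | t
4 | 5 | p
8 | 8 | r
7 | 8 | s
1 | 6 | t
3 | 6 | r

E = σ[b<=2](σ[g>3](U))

Per-node cardinality:
  U → 6
  σ[g>3](U) → 5
  σ[b<=2](σ[g>3](U)) → 1

|E| = 1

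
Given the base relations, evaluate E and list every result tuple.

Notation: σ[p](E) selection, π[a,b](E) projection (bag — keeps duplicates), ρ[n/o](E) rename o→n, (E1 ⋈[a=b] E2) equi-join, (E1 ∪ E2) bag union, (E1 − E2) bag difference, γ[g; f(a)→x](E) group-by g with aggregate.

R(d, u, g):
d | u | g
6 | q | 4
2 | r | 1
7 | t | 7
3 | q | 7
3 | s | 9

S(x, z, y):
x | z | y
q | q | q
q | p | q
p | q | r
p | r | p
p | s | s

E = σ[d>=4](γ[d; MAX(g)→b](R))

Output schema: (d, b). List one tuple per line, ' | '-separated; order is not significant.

Row counts bottom-up:
  R → 5
  γ[d; MAX(g)→b](R) → 4
  σ[d>=4](γ[d; MAX(g)→b](R)) → 2

== RESULT ==
d | b
6 | 4
7 | 7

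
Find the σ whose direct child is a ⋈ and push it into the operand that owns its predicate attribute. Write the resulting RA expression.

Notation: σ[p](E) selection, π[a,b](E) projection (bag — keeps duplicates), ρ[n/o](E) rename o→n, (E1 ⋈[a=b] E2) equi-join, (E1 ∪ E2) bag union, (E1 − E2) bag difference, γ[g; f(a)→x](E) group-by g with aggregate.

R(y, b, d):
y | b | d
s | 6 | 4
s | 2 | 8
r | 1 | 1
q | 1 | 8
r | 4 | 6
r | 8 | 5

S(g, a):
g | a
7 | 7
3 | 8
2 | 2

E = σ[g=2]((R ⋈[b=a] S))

σ filters on g, owned by the right side.
E' = (R ⋈[b=a] σ[g=2](S))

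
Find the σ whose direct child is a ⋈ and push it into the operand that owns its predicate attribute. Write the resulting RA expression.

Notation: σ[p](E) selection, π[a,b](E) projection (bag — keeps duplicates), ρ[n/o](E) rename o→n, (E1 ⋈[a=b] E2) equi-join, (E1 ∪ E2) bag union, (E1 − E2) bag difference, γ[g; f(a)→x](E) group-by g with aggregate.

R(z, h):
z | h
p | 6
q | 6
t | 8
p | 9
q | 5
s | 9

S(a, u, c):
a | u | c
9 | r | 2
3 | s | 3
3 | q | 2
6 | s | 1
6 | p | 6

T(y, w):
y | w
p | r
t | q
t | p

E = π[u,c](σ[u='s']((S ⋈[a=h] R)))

σ filters on u, owned by the left side.
E' = π[u,c]((σ[u='s'](S) ⋈[a=h] R))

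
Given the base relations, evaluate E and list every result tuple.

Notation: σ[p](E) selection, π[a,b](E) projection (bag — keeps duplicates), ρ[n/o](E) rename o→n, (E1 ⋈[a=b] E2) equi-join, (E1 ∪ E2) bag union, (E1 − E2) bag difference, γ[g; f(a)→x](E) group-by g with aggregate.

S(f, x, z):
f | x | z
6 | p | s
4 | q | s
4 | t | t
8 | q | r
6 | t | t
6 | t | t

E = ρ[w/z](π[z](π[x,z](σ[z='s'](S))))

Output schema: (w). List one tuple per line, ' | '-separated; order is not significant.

Stepwise |·|:
  S → 6
  σ[z='s'](S) → 2
  π[x,z](σ[z='s'](S)) → 2
  π[z](π[x,z](σ[z='s'](S))) → 2
  ρ[w/z](π[z](π[x,z](σ[z='s'](S)))) → 2

== RESULT ==
w
s
s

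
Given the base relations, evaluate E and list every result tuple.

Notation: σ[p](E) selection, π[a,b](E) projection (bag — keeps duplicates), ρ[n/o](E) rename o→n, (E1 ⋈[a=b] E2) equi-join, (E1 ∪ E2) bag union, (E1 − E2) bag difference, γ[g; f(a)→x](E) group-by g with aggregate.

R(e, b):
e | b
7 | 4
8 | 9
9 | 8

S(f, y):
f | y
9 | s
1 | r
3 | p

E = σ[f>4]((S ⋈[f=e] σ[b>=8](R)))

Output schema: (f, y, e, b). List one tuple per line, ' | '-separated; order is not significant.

Per-node cardinality:
  S → 3
  R → 3
  σ[b>=8](R) → 2
  (S ⋈[f=e] σ[b>=8](R)) → 1
  σ[f>4]((S ⋈[f=e] σ[b>=8](R))) → 1

== RESULT ==
f | y | e | b
9 | s | 9 | 8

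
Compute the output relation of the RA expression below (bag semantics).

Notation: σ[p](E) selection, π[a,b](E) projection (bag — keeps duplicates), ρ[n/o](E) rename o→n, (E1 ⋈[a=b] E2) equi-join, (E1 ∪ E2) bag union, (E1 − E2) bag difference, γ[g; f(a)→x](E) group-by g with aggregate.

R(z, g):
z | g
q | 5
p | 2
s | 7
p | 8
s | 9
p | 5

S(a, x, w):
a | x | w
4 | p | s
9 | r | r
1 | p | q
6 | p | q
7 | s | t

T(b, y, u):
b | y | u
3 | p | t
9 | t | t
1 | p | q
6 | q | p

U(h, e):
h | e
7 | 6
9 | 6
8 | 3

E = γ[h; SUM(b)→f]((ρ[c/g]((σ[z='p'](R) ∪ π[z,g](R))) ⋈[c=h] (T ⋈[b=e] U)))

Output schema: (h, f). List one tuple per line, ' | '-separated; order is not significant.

Stepwise |·|:
  R → 6
  σ[z='p'](R) → 3
  R → 6
  π[z,g](R) → 6
  (σ[z='p'](R) ∪ π[z,g](R)) → 9
  ρ[c/g]((σ[z='p'](R) ∪ π[z,g](R))) → 9
  T → 4
  U → 3
  (T ⋈[b=e] U) → 3
  (ρ[c/g]((σ[z='p'](R) ∪ π[z,g](R))) ⋈[c=h] (T ⋈[b=e] U)) → 4
  γ[h; SUM(b)→f]((ρ[c/g]((σ[z='p'](R) ∪ π[z,g](R))) ⋈[c=h] (T ⋈[b=e] U))) → 3

== RESULT ==
h | f
7 | 6
8 | 6
9 | 6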